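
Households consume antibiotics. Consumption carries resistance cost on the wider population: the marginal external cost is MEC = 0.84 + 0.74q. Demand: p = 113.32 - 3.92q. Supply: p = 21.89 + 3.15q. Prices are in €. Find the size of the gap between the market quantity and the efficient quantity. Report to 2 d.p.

1.33 units

Market equilibrium (private): 21.89 + 3.15q = 113.32 - 3.92q → q_m = 12.9321.
Social marginal benefit = demand − MEC = 112.48 - 4.66q.
Set SMB = MC: 112.48 - 4.66q = 21.89 + 3.15q → q* = 11.5992.
Gap = |12.9321 − 11.5992| = 1.3329.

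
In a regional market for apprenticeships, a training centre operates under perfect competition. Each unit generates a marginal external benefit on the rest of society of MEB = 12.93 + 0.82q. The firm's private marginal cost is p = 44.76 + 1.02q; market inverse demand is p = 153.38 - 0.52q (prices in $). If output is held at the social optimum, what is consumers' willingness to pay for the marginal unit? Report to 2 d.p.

P = $65.59

Social marginal cost = private MC − MEB = 31.83 + 0.20q.
Set SMC = demand: 31.83 + 0.20q = 153.38 - 0.52q → q* = 168.8194.
Consumer price on the demand curve at q*: 153.38 − 0.52×168.8194 = 65.5939.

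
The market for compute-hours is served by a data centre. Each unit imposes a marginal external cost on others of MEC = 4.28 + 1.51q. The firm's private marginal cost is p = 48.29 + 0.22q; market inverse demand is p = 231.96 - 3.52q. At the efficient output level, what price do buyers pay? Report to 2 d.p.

Social marginal cost = private MC + MEC = 52.57 + 1.73q.
Set SMC = demand: 52.57 + 1.73q = 231.96 - 3.52q → q* = 34.1695.
Consumer price on the demand curve at q*: 231.96 − 3.52×34.1695 = 111.6834.

P = 111.68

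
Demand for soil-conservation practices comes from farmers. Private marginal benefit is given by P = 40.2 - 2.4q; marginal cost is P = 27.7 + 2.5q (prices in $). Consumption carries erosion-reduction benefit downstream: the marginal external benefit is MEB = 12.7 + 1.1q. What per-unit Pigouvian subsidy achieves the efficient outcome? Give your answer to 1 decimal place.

Social marginal benefit = demand + MEB = 52.9 - 1.3q.
Set SMB = MC: 52.9 - 1.3q = 27.7 + 2.5q → q* = 6.6316.
The Pigouvian subsidy equals MEB at q*: 12.7 + 1.1×6.6316 = 19.9948.

subsidy = $20.0 per unit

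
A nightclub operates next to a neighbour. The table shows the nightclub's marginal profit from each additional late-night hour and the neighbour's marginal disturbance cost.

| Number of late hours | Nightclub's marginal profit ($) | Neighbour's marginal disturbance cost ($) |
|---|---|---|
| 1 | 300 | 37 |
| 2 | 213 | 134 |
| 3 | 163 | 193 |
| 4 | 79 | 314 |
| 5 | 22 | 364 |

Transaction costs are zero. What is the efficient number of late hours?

2

Bargaining reaches the level where marginal profit last exceeds marginal disturbance cost.
That holds through level 2 (213 ≥ 134) but not at 3 (163 < 193).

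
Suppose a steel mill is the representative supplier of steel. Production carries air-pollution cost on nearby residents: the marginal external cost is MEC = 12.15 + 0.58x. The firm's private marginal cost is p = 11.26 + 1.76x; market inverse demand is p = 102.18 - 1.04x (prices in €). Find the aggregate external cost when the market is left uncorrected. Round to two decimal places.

Market equilibrium (private): 11.26 + 1.76x = 102.18 - 1.04x → x_m = 32.4714.
Total external cost = ∫₀^{x_m} (12.15 + 0.58x) dx = 12.15×32.4714 + ½×0.58×32.4714² = 700.3011.

€700.30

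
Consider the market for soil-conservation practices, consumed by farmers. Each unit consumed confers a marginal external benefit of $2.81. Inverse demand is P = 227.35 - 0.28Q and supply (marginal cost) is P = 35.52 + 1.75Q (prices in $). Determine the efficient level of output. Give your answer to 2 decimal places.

Q* = 95.88

Social marginal benefit = demand + MEB = 230.16 - 0.28Q.
Set SMB = MC: 230.16 - 0.28Q = 35.52 + 1.75Q → Q* = 95.8818.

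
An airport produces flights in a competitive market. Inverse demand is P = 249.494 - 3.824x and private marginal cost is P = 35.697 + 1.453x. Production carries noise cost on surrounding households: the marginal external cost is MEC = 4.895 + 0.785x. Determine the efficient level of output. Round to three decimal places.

x* = 34.461

Social marginal cost = private MC + MEC = 40.592 + 2.238x.
Set SMC = demand: 40.592 + 2.238x = 249.494 - 3.824x → x* = 34.4609.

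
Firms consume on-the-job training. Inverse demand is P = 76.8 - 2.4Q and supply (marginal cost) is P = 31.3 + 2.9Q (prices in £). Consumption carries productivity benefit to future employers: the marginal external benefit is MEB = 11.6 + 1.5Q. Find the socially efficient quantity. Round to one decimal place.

Q* = 15.0

Social marginal benefit = demand + MEB = 88.4 - 0.9Q.
Set SMB = MC: 88.4 - 0.9Q = 31.3 + 2.9Q → Q* = 15.0263.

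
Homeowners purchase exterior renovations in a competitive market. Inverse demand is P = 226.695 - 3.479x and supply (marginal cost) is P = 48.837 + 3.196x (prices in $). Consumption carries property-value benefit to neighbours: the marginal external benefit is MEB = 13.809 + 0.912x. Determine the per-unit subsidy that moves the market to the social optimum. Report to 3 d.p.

Social marginal benefit = demand + MEB = 240.504 - 2.567x.
Set SMB = MC: 240.504 - 2.567x = 48.837 + 3.196x → x* = 33.2582.
The Pigouvian subsidy equals MEB at x*: 13.809 + 0.912×33.2582 = 44.1405.

subsidy = $44.140 per unit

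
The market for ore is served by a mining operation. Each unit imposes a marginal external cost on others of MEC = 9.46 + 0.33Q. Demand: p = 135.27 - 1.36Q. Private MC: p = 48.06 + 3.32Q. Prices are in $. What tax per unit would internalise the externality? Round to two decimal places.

tax = $14.58 per unit

Social marginal cost = private MC + MEC = 57.52 + 3.65Q.
Set SMC = demand: 57.52 + 3.65Q = 135.27 - 1.36Q → Q* = 15.5190.
The Pigouvian tax equals MEC at Q*: 9.46 + 0.33×15.5190 = 14.5813.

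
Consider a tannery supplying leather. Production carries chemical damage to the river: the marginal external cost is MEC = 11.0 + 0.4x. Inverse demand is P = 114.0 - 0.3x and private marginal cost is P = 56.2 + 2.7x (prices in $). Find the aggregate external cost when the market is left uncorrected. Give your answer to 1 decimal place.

$286.2

Market equilibrium (private): 56.2 + 2.7x = 114.0 - 0.3x → x_m = 19.2667.
Total external cost = ∫₀^{x_m} (11.0 + 0.4x) dx = 11.0×19.2667 + ½×0.4×19.2667² = 286.1748.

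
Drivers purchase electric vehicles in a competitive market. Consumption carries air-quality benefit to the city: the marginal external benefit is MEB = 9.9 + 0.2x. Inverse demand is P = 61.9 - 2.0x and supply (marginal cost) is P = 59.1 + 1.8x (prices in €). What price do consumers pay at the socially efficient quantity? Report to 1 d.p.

P = €54.8

Social marginal benefit = demand + MEB = 71.8 - 1.8x.
Set SMB = MC: 71.8 - 1.8x = 59.1 + 1.8x → x* = 3.5278.
Consumer price on the demand curve at x*: 61.9 − 2.0×3.5278 = 54.8444.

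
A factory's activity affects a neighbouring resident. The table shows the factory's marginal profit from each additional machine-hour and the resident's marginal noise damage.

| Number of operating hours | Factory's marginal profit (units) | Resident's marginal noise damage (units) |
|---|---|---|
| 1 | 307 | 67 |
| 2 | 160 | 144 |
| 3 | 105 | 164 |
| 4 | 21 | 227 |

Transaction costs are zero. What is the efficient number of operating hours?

2

Bargaining reaches the level where marginal profit last exceeds marginal noise damage.
That holds through level 2 (160 ≥ 144) but not at 3 (105 < 164).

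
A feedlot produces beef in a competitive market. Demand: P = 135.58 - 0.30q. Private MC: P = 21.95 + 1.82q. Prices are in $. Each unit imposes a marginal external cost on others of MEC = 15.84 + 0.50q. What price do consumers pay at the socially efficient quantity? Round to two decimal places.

P = $124.38

Social marginal cost = private MC + MEC = 37.79 + 2.32q.
Set SMC = demand: 37.79 + 2.32q = 135.58 - 0.30q → q* = 37.3244.
Consumer price on the demand curve at q*: 135.58 − 0.30×37.3244 = 124.3827.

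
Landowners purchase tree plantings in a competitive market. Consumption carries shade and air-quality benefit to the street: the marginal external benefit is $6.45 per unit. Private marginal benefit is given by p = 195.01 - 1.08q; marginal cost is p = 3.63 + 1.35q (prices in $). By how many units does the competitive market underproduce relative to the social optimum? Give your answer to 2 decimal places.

Market equilibrium (private): 3.63 + 1.35q = 195.01 - 1.08q → q_m = 78.7572.
Social marginal benefit = demand + MEB = 201.46 - 1.08q.
Set SMB = MC: 201.46 - 1.08q = 3.63 + 1.35q → q* = 81.4115.
Gap = |78.7572 − 81.4115| = 2.6543.

2.65 units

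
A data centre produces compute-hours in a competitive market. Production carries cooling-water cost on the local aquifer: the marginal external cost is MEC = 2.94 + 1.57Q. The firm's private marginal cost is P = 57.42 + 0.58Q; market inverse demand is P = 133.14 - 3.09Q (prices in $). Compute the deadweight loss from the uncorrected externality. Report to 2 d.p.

Market equilibrium (private): 57.42 + 0.58Q = 133.14 - 3.09Q → Q_m = 20.6322.
Social marginal cost = private MC + MEC = 60.36 + 2.15Q.
Set SMC = demand: 60.36 + 2.15Q = 133.14 - 3.09Q → Q* = 13.8893.
Between Q* and Q_m the wedge SMC − demand runs linearly from 0 to MEC(Q_m), so the loss is a triangle.
DWL = ½ × 6.7429 × 35.3325 = 119.1218.

DWL = $119.12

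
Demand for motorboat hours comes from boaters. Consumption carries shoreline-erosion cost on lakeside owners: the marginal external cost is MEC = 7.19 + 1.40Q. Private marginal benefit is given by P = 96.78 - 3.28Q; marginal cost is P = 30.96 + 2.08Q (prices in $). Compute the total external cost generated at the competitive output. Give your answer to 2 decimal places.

$193.85

Market equilibrium (private): 30.96 + 2.08Q = 96.78 - 3.28Q → Q_m = 12.2799.
Total external cost = ∫₀^{Q_m} (7.19 + 1.40Q) dQ = 7.19×12.2799 + ½×1.40×12.2799² = 193.8496.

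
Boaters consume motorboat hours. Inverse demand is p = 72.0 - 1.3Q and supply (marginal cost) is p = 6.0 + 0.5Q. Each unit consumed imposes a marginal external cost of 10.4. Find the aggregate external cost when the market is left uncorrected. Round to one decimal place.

381.3

Market equilibrium (private): 6.0 + 0.5Q = 72.0 - 1.3Q → Q_m = 36.6667.
Total external cost = MEC × Q_m = 10.4 × 36.6667 = 381.3337.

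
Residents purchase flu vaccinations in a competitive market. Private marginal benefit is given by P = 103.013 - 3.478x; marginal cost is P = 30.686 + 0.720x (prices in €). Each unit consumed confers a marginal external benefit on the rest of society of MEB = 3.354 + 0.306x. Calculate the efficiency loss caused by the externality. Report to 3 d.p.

DWL = €9.559

Market equilibrium (private): 30.686 + 0.720x = 103.013 - 3.478x → x_m = 17.2289.
Social marginal benefit = demand + MEB = 106.367 - 3.172x.
Set SMB = MC: 106.367 - 3.172x = 30.686 + 0.720x → x* = 19.4453.
Height of the DWL triangle at x_m is SMB(x_m) − MC(x_m) = MEB(x_m) = 8.6260.
DWL = ½ × 2.2164 × 8.6260 = 9.5593.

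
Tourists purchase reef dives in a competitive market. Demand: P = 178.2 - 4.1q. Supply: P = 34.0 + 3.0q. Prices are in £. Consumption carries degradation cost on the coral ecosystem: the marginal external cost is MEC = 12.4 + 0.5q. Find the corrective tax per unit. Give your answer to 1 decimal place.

tax = £21.1 per unit

Social marginal benefit = demand − MEC = 165.8 - 4.6q.
Set SMB = MC: 165.8 - 4.6q = 34.0 + 3.0q → q* = 17.3421.
The Pigouvian tax equals MEC at q*: 12.4 + 0.5×17.3421 = 21.0711.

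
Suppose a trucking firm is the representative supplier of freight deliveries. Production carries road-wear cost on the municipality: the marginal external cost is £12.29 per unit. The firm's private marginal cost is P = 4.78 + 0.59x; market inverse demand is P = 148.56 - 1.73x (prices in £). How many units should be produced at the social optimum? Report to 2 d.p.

x* = 56.68

Social marginal cost = private MC + MEC = 17.07 + 0.59x.
Set SMC = demand: 17.07 + 0.59x = 148.56 - 1.73x → x* = 56.6767.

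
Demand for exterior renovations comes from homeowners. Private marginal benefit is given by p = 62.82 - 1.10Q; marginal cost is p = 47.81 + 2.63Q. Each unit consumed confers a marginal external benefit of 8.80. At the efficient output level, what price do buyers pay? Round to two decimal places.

P = 55.80

Social marginal benefit = demand + MEB = 71.62 - 1.10Q.
Set SMB = MC: 71.62 - 1.10Q = 47.81 + 2.63Q → Q* = 6.3834.
Consumer price on the demand curve at Q*: 62.82 − 1.10×6.3834 = 55.7983.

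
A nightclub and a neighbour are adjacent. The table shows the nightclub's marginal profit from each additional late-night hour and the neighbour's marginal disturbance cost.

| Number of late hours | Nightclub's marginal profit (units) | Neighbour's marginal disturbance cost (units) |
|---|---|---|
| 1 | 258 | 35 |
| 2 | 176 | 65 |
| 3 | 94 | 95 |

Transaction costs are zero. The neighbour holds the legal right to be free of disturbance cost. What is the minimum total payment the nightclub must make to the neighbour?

100

Efficient level: marginal profit ≥ marginal disturbance cost through level 2, so k* = 2.
With the neighbour holding the right, the nightclub must at least compensate total damage at k*: 35 + 65 = 100.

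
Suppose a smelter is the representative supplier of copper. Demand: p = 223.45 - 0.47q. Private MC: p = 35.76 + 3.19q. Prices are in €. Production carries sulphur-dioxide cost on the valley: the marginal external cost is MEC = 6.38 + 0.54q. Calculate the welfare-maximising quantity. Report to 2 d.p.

Social marginal cost = private MC + MEC = 42.14 + 3.73q.
Set SMC = demand: 42.14 + 3.73q = 223.45 - 0.47q → q* = 43.1690.

q* = 43.17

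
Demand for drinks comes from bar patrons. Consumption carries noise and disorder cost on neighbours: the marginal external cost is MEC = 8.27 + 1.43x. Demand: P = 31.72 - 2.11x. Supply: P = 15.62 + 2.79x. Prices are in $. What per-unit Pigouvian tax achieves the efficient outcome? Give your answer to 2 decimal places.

Social marginal benefit = demand − MEC = 23.45 - 3.54x.
Set SMB = MC: 23.45 - 3.54x = 15.62 + 2.79x → x* = 1.2370.
The Pigouvian tax equals MEC at x*: 8.27 + 1.43×1.2370 = 10.0389.

tax = $10.04 per unit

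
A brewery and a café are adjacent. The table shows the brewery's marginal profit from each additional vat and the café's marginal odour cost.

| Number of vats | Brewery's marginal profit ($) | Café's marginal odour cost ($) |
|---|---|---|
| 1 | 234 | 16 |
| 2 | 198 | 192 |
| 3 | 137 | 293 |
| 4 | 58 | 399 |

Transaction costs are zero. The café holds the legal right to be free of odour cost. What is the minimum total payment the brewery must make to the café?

Efficient level: marginal profit ≥ marginal odour cost through level 2, so k* = 2.
With the café holding the right, the brewery must at least compensate total damage at k*: 16 + 192 = 208.

$208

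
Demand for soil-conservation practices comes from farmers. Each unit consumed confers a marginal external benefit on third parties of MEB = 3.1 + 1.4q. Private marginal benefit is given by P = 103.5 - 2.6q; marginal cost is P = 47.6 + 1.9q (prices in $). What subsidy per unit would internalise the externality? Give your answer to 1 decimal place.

subsidy = $29.7 per unit

Social marginal benefit = demand + MEB = 106.6 - 1.2q.
Set SMB = MC: 106.6 - 1.2q = 47.6 + 1.9q → q* = 19.0323.
The Pigouvian subsidy equals MEB at q*: 3.1 + 1.4×19.0323 = 29.7452.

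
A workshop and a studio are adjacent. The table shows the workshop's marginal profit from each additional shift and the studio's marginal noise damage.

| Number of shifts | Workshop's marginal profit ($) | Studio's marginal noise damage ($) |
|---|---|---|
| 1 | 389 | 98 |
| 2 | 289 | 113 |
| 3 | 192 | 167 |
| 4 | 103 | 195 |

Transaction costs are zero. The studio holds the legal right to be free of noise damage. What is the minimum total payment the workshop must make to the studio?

$378

Efficient level: marginal profit ≥ marginal noise damage through level 3, so k* = 3.
With the studio holding the right, the workshop must at least compensate total damage at k*: 98 + 113 + 167 = 378.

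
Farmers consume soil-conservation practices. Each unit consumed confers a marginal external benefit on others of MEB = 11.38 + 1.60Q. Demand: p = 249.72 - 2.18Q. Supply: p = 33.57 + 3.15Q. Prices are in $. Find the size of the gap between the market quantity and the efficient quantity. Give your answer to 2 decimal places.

20.45 units

Market equilibrium (private): 33.57 + 3.15Q = 249.72 - 2.18Q → Q_m = 40.5535.
Social marginal benefit = demand + MEB = 261.10 - 0.58Q.
Set SMB = MC: 261.10 - 0.58Q = 33.57 + 3.15Q → Q* = 61.0000.
Gap = |40.5535 − 61.0000| = 20.4465.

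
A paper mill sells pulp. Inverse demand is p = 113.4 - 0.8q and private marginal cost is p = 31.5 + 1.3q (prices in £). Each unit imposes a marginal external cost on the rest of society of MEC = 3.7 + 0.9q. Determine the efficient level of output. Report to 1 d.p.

Social marginal cost = private MC + MEC = 35.2 + 2.2q.
Set SMC = demand: 35.2 + 2.2q = 113.4 - 0.8q → q* = 26.0667.

q* = 26.1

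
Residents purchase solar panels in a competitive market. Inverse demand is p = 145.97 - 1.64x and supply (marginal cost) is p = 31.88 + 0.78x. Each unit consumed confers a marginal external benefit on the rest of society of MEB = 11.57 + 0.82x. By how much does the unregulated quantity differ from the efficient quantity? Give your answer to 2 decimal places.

Market equilibrium (private): 31.88 + 0.78x = 145.97 - 1.64x → x_m = 47.1446.
Social marginal benefit = demand + MEB = 157.54 - 0.82x.
Set SMB = MC: 157.54 - 0.82x = 31.88 + 0.78x → x* = 78.5375.
Gap = |47.1446 − 78.5375| = 31.3929.

31.39 units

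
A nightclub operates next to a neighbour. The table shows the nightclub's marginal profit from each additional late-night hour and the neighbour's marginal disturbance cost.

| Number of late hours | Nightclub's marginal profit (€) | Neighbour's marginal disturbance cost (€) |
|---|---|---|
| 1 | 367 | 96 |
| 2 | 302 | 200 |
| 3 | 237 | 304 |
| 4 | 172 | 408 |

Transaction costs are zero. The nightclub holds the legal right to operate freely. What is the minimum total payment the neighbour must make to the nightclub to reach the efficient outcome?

Left alone the nightclub would choose level 4 (marginal profit stays positive).
Efficient level: k* = 2 (marginal profit ≥ marginal disturbance cost through 2).
The neighbour must at least cover the nightclub's forgone profit from cutting 4→2: 237 + 172 = 409.

€409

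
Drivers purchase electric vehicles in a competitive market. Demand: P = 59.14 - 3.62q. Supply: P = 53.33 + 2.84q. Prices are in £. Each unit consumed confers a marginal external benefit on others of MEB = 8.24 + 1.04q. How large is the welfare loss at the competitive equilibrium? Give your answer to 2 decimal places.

Market equilibrium (private): 53.33 + 2.84q = 59.14 - 3.62q → q_m = 0.8994.
Social marginal benefit = demand + MEB = 67.38 - 2.58q.
Set SMB = MC: 67.38 - 2.58q = 53.33 + 2.84q → q* = 2.5923.
The loss is the area between SMB and MC from q* to q_m; with linear curves that's a triangle of height MEB(q_m).
DWL = ½ × 1.6929 × 9.1754 = 7.7665.

DWL = £7.77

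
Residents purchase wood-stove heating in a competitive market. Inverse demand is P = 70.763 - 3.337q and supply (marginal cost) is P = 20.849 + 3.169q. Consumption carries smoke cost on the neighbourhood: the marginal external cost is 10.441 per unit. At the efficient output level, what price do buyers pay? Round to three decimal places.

Social marginal benefit = demand − MEC = 60.322 - 3.337q.
Set SMB = MC: 60.322 - 3.337q = 20.849 + 3.169q → q* = 6.0672.
Consumer price on the demand curve at q*: 70.763 − 3.337×6.0672 = 50.5168.

P = 50.517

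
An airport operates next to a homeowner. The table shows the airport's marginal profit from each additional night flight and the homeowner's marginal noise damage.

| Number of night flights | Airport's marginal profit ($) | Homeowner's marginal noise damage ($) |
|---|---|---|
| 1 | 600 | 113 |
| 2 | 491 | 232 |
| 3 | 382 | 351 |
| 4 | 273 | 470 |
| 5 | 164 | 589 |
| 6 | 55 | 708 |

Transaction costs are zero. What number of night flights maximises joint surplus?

Bargaining reaches the level where marginal profit last exceeds marginal noise damage.
That holds through level 3 (382 ≥ 351) but not at 4 (273 < 470).

3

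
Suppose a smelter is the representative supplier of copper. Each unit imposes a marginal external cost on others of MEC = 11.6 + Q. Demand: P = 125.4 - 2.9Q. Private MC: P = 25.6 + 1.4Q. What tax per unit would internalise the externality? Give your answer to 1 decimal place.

Social marginal cost = private MC + MEC = 37.2 + 2.4Q.
Set SMC = demand: 37.2 + 2.4Q = 125.4 - 2.9Q → Q* = 16.6415.
The Pigouvian tax equals MEC at Q*: 11.6 + 1.0×16.6415 = 28.2415.

tax = 28.2 per unit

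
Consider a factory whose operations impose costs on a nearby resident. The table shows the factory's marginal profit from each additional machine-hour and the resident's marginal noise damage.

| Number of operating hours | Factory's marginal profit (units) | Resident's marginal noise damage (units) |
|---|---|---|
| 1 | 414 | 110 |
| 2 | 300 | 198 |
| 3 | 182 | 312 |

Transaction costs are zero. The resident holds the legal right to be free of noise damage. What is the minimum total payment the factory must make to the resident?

Efficient level: marginal profit ≥ marginal noise damage through level 2, so k* = 2.
With the resident holding the right, the factory must at least compensate total damage at k*: 110 + 198 = 308.

308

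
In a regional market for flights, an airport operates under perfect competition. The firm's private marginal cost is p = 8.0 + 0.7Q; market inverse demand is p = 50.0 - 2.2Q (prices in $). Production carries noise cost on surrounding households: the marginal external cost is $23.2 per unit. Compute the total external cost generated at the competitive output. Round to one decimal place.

Market equilibrium (private): 8.0 + 0.7Q = 50.0 - 2.2Q → Q_m = 14.4828.
Total external cost = MEC × Q_m = 23.2 × 14.4828 = 336.0010.

$336.0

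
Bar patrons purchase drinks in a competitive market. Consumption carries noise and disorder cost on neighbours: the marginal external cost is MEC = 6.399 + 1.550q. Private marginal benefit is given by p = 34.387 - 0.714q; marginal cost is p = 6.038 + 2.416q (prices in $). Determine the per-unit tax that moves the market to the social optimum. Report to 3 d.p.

tax = $13.669 per unit

Social marginal benefit = demand − MEC = 27.988 - 2.264q.
Set SMB = MC: 27.988 - 2.264q = 6.038 + 2.416q → q* = 4.6902.
The Pigouvian tax equals MEC at q*: 6.399 + 1.550×4.6902 = 13.6688.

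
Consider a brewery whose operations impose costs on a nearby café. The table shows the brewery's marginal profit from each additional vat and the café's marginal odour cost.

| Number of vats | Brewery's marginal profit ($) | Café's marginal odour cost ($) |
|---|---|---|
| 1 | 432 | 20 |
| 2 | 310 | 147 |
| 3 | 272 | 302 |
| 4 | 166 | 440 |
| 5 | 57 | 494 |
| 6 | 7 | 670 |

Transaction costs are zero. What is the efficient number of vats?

Bargaining reaches the level where marginal profit last exceeds marginal odour cost.
That holds through level 2 (310 ≥ 147) but not at 3 (272 < 302).

2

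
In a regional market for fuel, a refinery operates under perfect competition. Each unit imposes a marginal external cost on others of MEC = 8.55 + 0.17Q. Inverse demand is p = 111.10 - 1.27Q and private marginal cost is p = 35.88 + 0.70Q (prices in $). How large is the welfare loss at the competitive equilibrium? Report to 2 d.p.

Market equilibrium (private): 35.88 + 0.70Q = 111.10 - 1.27Q → Q_m = 38.1827.
Social marginal cost = private MC + MEC = 44.43 + 0.87Q.
Set SMC = demand: 44.43 + 0.87Q = 111.10 - 1.27Q → Q* = 31.1542.
The loss is the area between SMC and demand from Q* to Q_m; with linear curves that's a triangle of height MEC(Q_m).
DWL = ½ × 7.0285 × 15.0411 = 52.8582.

DWL = $52.86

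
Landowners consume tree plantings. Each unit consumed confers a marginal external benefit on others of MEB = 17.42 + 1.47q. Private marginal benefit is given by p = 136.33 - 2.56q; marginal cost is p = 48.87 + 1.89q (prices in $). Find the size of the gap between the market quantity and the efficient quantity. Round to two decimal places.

Market equilibrium (private): 48.87 + 1.89q = 136.33 - 2.56q → q_m = 19.6539.
Social marginal benefit = demand + MEB = 153.75 - 1.09q.
Set SMB = MC: 153.75 - 1.09q = 48.87 + 1.89q → q* = 35.1946.
Gap = |19.6539 − 35.1946| = 15.5407.

15.54 units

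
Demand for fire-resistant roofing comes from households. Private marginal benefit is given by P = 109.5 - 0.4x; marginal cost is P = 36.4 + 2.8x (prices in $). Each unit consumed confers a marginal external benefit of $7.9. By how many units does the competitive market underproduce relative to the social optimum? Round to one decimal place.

2.5 units

Market equilibrium (private): 36.4 + 2.8x = 109.5 - 0.4x → x_m = 22.8438.
Social marginal benefit = demand + MEB = 117.4 - 0.4x.
Set SMB = MC: 117.4 - 0.4x = 36.4 + 2.8x → x* = 25.3125.
Gap = |22.8438 − 25.3125| = 2.4687.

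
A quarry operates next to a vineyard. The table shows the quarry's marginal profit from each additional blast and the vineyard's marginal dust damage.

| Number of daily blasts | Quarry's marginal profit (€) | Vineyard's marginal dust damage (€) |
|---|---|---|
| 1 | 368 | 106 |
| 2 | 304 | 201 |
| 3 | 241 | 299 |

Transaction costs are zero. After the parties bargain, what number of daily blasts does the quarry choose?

Bargaining reaches the level where marginal profit last exceeds marginal dust damage.
That holds through level 2 (304 ≥ 201) but not at 3 (241 < 299).

2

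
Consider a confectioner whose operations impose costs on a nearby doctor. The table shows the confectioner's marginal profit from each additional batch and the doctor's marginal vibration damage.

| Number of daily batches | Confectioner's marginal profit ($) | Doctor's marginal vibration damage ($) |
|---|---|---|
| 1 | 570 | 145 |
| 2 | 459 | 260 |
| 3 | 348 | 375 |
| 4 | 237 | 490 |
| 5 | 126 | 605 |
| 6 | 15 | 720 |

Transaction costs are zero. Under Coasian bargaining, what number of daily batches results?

2

Bargaining reaches the level where marginal profit last exceeds marginal vibration damage.
That holds through level 2 (459 ≥ 260) but not at 3 (348 < 375).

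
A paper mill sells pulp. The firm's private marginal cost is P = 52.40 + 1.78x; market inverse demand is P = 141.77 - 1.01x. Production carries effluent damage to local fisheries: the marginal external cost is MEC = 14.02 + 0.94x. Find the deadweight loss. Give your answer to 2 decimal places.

Market equilibrium (private): 52.40 + 1.78x = 141.77 - 1.01x → x_m = 32.0323.
Social marginal cost = private MC + MEC = 66.42 + 2.72x.
Set SMC = demand: 66.42 + 2.72x = 141.77 - 1.01x → x* = 20.2011.
The loss is the area between SMC and demand from x* to x_m; with linear curves that's a triangle of height MEC(x_m).
DWL = ½ × 11.8312 × 44.1303 = 261.0572.

DWL = 261.06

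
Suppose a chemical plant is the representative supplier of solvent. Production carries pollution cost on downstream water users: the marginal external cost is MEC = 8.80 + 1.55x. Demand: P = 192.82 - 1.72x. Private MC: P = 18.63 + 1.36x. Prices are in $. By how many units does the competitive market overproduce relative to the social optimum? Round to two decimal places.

20.83 units

Market equilibrium (private): 18.63 + 1.36x = 192.82 - 1.72x → x_m = 56.5552.
Social marginal cost = private MC + MEC = 27.43 + 2.91x.
Set SMC = demand: 27.43 + 2.91x = 192.82 - 1.72x → x* = 35.7214.
Gap = |56.5552 − 35.7214| = 20.8338.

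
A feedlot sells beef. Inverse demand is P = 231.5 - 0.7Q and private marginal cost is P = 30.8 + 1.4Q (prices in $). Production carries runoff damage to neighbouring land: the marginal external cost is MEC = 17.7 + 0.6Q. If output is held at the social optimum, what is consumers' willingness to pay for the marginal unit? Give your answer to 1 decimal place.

Social marginal cost = private MC + MEC = 48.5 + 2.0Q.
Set SMC = demand: 48.5 + 2.0Q = 231.5 - 0.7Q → Q* = 67.7778.
Consumer price on the demand curve at Q*: 231.5 − 0.7×67.7778 = 184.0555.

P = $184.1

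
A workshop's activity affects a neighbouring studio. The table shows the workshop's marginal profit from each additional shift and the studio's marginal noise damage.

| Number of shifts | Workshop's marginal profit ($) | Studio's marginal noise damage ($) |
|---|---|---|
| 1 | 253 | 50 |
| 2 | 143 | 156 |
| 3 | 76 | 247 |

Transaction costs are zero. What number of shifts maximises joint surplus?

1

Bargaining reaches the level where marginal profit last exceeds marginal noise damage.
That holds through level 1 (253 ≥ 50) but not at 2 (143 < 156).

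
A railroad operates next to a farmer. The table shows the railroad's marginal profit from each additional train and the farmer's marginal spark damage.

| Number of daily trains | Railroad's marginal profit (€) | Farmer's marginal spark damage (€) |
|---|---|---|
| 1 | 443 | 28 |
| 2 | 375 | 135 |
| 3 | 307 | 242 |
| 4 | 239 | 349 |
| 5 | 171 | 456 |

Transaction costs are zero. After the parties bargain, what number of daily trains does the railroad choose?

Bargaining reaches the level where marginal profit last exceeds marginal spark damage.
That holds through level 3 (307 ≥ 242) but not at 4 (239 < 349).

3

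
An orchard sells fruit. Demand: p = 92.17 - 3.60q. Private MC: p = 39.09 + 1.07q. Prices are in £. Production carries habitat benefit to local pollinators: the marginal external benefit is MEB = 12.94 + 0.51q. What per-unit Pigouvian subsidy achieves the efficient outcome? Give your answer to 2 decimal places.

subsidy = £21.03 per unit

Social marginal cost = private MC − MEB = 26.15 + 0.56q.
Set SMC = demand: 26.15 + 0.56q = 92.17 - 3.60q → q* = 15.8702.
The Pigouvian subsidy equals MEB at q*: 12.94 + 0.51×15.8702 = 21.0338.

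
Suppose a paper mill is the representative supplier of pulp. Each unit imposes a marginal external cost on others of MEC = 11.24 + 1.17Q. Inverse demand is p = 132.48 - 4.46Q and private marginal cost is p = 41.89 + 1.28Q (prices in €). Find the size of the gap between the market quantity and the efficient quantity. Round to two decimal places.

4.30 units

Market equilibrium (private): 41.89 + 1.28Q = 132.48 - 4.46Q → Q_m = 15.7822.
Social marginal cost = private MC + MEC = 53.13 + 2.45Q.
Set SMC = demand: 53.13 + 2.45Q = 132.48 - 4.46Q → Q* = 11.4834.
Gap = |15.7822 − 11.4834| = 4.2988.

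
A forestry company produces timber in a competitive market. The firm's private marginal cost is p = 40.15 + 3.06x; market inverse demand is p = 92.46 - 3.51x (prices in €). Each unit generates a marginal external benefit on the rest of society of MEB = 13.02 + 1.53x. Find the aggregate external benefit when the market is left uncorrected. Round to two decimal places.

€152.16

Market equilibrium (private): 40.15 + 3.06x = 92.46 - 3.51x → x_m = 7.9619.
Total external benefit = ∫₀^{x_m} (13.02 + 1.53x) dx = 13.02×7.9619 + ½×1.53×7.9619² = 152.1587.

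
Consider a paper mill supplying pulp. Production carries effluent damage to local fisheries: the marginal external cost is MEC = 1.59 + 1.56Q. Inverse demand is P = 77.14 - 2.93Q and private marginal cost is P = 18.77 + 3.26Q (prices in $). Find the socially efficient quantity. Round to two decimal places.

Social marginal cost = private MC + MEC = 20.36 + 4.82Q.
Set SMC = demand: 20.36 + 4.82Q = 77.14 - 2.93Q → Q* = 7.3265.

Q* = 7.33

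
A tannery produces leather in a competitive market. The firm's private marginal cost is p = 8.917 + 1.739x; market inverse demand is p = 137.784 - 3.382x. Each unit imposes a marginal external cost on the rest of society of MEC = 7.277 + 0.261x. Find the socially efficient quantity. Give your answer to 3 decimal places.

x* = 22.592

Social marginal cost = private MC + MEC = 16.194 + 2.000x.
Set SMC = demand: 16.194 + 2.000x = 137.784 - 3.382x → x* = 22.5920.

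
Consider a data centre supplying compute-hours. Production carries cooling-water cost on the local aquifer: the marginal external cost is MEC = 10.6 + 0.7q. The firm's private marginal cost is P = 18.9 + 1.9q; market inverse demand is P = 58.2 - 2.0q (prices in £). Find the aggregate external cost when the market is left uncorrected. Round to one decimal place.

Market equilibrium (private): 18.9 + 1.9q = 58.2 - 2.0q → q_m = 10.0769.
Total external cost = ∫₀^{q_m} (10.6 + 0.7q) dq = 10.6×10.0769 + ½×0.7×10.0769² = 142.3555.

£142.4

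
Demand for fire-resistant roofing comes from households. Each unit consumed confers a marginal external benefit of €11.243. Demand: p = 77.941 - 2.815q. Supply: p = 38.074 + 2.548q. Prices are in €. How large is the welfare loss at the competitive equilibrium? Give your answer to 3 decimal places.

Market equilibrium (private): 38.074 + 2.548q = 77.941 - 2.815q → q_m = 7.4337.
Social marginal benefit = demand + MEB = 89.184 - 2.815q.
Set SMB = MC: 89.184 - 2.815q = 38.074 + 2.548q → q* = 9.5301.
The welfare-loss triangle has base |q_m − q*| and height MEB(q_m) (the vertical gap between SMB and MC is zero at q* and MEB at q_m).
DWL = ½ × 2.0964 × 11.2430 = 11.7849.

DWL = €11.785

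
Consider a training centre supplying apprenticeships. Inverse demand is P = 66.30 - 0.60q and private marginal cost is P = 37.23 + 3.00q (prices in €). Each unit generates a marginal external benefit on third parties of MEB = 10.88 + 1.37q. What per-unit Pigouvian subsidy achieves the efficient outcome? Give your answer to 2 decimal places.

Social marginal cost = private MC − MEB = 26.35 + 1.63q.
Set SMC = demand: 26.35 + 1.63q = 66.30 - 0.60q → q* = 17.9148.
The Pigouvian subsidy equals MEB at q*: 10.88 + 1.37×17.9148 = 35.4233.

subsidy = €35.42 per unit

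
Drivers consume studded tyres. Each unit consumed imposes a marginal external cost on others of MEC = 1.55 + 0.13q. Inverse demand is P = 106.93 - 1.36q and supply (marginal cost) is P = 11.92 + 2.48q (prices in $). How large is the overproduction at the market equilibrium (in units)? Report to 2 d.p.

1.20 units

Market equilibrium (private): 11.92 + 2.48q = 106.93 - 1.36q → q_m = 24.7422.
Social marginal benefit = demand − MEC = 105.38 - 1.49q.
Set SMB = MC: 105.38 - 1.49q = 11.92 + 2.48q → q* = 23.5416.
Gap = |24.7422 − 23.5416| = 1.2006.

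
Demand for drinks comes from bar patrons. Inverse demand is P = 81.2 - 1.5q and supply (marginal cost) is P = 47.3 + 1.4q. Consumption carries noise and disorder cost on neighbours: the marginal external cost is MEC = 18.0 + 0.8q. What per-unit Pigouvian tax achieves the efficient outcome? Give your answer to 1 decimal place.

tax = 21.4 per unit

Social marginal benefit = demand − MEC = 63.2 - 2.3q.
Set SMB = MC: 63.2 - 2.3q = 47.3 + 1.4q → q* = 4.2973.
The Pigouvian tax equals MEC at q*: 18.0 + 0.8×4.2973 = 21.4378.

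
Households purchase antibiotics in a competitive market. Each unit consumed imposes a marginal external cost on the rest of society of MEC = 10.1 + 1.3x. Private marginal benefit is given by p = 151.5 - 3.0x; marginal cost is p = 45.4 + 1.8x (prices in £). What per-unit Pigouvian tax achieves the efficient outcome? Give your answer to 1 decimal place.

tax = £30.6 per unit

Social marginal benefit = demand − MEC = 141.4 - 4.3x.
Set SMB = MC: 141.4 - 4.3x = 45.4 + 1.8x → x* = 15.7377.
The Pigouvian tax equals MEC at x*: 10.1 + 1.3×15.7377 = 30.5590.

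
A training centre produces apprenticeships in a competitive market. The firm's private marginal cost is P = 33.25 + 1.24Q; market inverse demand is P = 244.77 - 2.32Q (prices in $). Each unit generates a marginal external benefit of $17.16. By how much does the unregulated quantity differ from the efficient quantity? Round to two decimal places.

Market equilibrium (private): 33.25 + 1.24Q = 244.77 - 2.32Q → Q_m = 59.4157.
Social marginal cost = private MC − MEB = 16.09 + 1.24Q.
Set SMC = demand: 16.09 + 1.24Q = 244.77 - 2.32Q → Q* = 64.2360.
Gap = |59.4157 − 64.2360| = 4.8203.

4.82 units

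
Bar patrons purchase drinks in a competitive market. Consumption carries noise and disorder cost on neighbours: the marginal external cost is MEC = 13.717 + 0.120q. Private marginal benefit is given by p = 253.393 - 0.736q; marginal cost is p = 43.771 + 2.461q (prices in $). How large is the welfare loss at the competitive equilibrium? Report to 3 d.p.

Market equilibrium (private): 43.771 + 2.461q = 253.393 - 0.736q → q_m = 65.5683.
Social marginal benefit = demand − MEC = 239.676 - 0.856q.
Set SMB = MC: 239.676 - 0.856q = 43.771 + 2.461q → q* = 59.0609.
The loss is the area between SMB and MC from q* to q_m; with linear curves that's a triangle of height MEC(q_m).
DWL = ½ × 6.5074 × 21.5852 = 70.2318.

DWL = $70.232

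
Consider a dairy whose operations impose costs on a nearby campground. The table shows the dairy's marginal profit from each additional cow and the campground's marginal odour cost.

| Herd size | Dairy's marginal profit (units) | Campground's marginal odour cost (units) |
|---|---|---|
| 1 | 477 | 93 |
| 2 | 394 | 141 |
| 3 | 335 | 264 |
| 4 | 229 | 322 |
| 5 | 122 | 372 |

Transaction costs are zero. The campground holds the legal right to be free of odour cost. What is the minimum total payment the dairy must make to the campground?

498

Efficient level: marginal profit ≥ marginal odour cost through level 3, so k* = 3.
With the campground holding the right, the dairy must at least compensate total damage at k*: 93 + 141 + 264 = 498.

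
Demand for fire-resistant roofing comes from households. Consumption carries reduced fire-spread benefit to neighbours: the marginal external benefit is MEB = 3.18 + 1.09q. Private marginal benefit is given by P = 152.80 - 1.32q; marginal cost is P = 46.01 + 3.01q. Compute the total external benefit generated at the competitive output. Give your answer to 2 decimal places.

Market equilibrium (private): 46.01 + 3.01q = 152.80 - 1.32q → q_m = 24.6628.
Total external benefit = ∫₀^{q_m} (3.18 + 1.09q) dq = 3.18×24.6628 + ½×1.09×24.6628² = 409.9260.

409.93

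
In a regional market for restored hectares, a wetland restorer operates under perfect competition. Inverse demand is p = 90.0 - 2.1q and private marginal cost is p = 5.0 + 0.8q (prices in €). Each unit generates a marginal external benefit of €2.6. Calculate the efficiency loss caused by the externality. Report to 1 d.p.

Market equilibrium (private): 5.0 + 0.8q = 90.0 - 2.1q → q_m = 29.3103.
Social marginal cost = private MC − MEB = 2.4 + 0.8q.
Set SMC = demand: 2.4 + 0.8q = 90.0 - 2.1q → q* = 30.2069.
Between q* and q_m the wedge demand − SMC runs linearly from 0 to MEB(q_m), so the loss is a triangle.
DWL = ½ × 0.8966 × 2.6000 = 1.1656.

DWL = €1.2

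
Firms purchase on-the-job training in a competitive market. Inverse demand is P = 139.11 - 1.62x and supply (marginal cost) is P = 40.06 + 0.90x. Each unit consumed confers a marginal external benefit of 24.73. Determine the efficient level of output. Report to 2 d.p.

Social marginal benefit = demand + MEB = 163.84 - 1.62x.
Set SMB = MC: 163.84 - 1.62x = 40.06 + 0.90x → x* = 49.1190.

x* = 49.12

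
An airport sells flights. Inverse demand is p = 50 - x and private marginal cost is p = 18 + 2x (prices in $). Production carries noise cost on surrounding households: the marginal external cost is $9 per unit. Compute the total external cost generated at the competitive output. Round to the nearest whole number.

Market equilibrium (private): 18 + 2x = 50 - x → x_m = 10.6667.
Total external cost = MEC × x_m = 9 × 10.6667 = 96.0003.

$96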